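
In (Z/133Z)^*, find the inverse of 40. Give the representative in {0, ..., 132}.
Apply the extended Euclidean algorithm to (133, 40), tracking rows (r, s, t) with s·133 + t·40 = r. Each division r_prev = q·r_cur + r_new produces the new row as (previous row) − q·(current row):
  row A: (133, 1, 0)   [1·133 + 0·40 = 133]
  row B: (40, 0, 1)   [0·133 + 1·40 = 40]
  133 = 3·40 + 13   → row C = row A − 3·row B = (13, 1, −3)   [check: 1·133 − 3·40 = 13]
  40 = 3·13 + 1   → row D = row B − 3·row C = (1, −3, 10)   [check: −3·133 + 10·40 = 1]
  13 = 13·1 + 0   → remainder 0, stop. gcd = 1 (last nonzero row D).
The gcd is 1, so 40 is invertible mod 133. The last nonzero row gives −3·133 + 10·40 = 1, so t = 10. So 40^(−1) ≡ 10 (mod 133). Verify: 40 · 10 = 400 ≡ 1 (mod 133). ✓

Final answer: 40^(−1) ≡ 10 (mod 133)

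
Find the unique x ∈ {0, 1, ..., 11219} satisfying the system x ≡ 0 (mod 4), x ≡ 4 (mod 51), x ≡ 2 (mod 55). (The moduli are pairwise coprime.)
The moduli 4, 51, 55 are pairwise coprime, so by the CRT there is a unique solution mod 4·51·55 = 11220.
Solve by successive substitution. Start with x ≡ 0 (mod 4).
  Combine with x ≡ 4 (mod 51): write x = 4·t and require 4·t ≡ 4 (mod 51). Since 4^(−1) ≡ 13 (mod 51), t ≡ 13·4 ≡ 1 (mod 51). So x ≡ 4·1 = 4 (mod 204).
  Combine with x ≡ 2 (mod 55): write x = 4 + 204·t and require 4 + 204·t ≡ 2 (mod 55), i.e. 204·t ≡ 2 − 4 ≡ 53 (mod 55). Since 204^(−1) ≡ 24 (mod 55) (204 ≡ 39 (mod 55)), t ≡ 24·53 ≡ 7 (mod 55). So x ≡ 4 + 204·7 = 1432 (mod 11220).
Unique solution in [0, 11220): x = 1432.

Final answer: x ≡ 1432 (mod 11220); the representative in [0, 11220) is 1432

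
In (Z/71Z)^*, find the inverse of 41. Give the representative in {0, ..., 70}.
Apply the extended Euclidean algorithm to (71, 41), tracking rows (r, s, t) with s·71 + t·41 = r. Each division r_prev = q·r_cur + r_new produces the new row as (previous row) − q·(current row):
  row A: (71, 1, 0)   [1·71 + 0·41 = 71]
  row B: (41, 0, 1)   [0·71 + 1·41 = 41]
  71 = 1·41 + 30   → row C = row A − 1·row B = (30, 1, −1)   [check: 1·71 − 1·41 = 30]
  41 = 1·30 + 11   → row D = row B − 1·row C = (11, −1, 2)   [check: −1·71 + 2·41 = 11]
  30 = 2·11 + 8   → row E = row C − 2·row D = (8, 3, −5)   [check: 3·71 − 5·41 = 8]
  11 = 1·8 + 3   → row F = row D − 1·row E = (3, −4, 7)   [check: −4·71 + 7·41 = 3]
  8 = 2·3 + 2   → row G = row E − 2·row F = (2, 11, −19)   [check: 11·71 − 19·41 = 2]
  3 = 1·2 + 1   → row H = row F − 1·row G = (1, −15, 26)   [check: −15·71 + 26·41 = 1]
  2 = 2·1 + 0   → remainder 0, stop. gcd = 1 (last nonzero row H).
The gcd is 1, so 41 is invertible mod 71. The last nonzero row gives −15·71 + 26·41 = 1, so t = 26. So 41^(−1) ≡ 26 (mod 71). Verify: 41 · 26 = 1066 ≡ 1 (mod 71). ✓

Final answer: 41^(−1) ≡ 26 (mod 71)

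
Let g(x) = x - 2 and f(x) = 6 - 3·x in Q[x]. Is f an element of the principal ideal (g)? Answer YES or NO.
In Q[x] the ideal (g) consists of all multiples of g, so f ∈ (g) iff g | f, i.e. iff the remainder of f on division by g is 0. Divide f by g (g is monic, so eliminate the leading term of the running remainder at each step):
  leading term -3·x: subtract (-3)·g(x) = 6 - 3·x, leaving 0
The remainder is 0, so f(x) = g(x) · h(x) with h(x) = -3. Hence g | f, i.e. f ∈ (g).

Final answer: YES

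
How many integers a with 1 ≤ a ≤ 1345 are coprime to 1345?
1072

The number of a ∈ {1, ..., 1345} with gcd(a, 1345) = 1 is by definition Euler's totient φ(1345). φ is multiplicative, with φ(p^e) = p^e − p^(e−1). Factorise 1345 = 5 · 269. Then
  φ(1345) = (5 − 1) · (269 − 1) = 4 · 268 = 1072.
So there are 1072 such integers.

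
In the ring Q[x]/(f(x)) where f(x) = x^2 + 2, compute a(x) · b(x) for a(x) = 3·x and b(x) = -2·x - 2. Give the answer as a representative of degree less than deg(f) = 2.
a · b ≡ 12 - 6·x (mod f(x))

First multiply in Q[x] without reducing: a · b = -6·x^2 - 6·x. Now divide by f(x) = x^2 + 2, eliminating the leading term at each step:
  leading term -6·x^2: subtract (-6)·f(x) = -6·x^2 - 12, leaving 12 - 6·x
The degree is now < 2, so this is the remainder. Hence a · b ≡ 12 - 6·x in Q[x]/(f).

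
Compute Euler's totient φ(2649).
φ(2649) = 1764

φ is multiplicative, with φ(p^e) = p^e − p^(e−1). Factorise 2649 = 3 · 883. Then
  φ(2649) = (3 − 1) · (883 − 1) = 2 · 882 = 1764.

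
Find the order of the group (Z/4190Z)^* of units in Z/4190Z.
(Z/4190Z)^* consists of the classes a with gcd(a, 4190) = 1, so its order is φ(4190). φ is multiplicative, with φ(p^e) = p^e − p^(e−1). Factorise 4190 = 2 · 5 · 419. Then
  φ(4190) = (2 − 1) · (5 − 1) · (419 − 1) = 1 · 4 · 418 = 1672.
Thus |(Z/4190Z)^*| = 1672.

Final answer: |(Z/4190Z)^*| = 1672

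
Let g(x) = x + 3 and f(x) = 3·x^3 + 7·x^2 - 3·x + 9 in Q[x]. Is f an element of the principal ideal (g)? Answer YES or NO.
YES

In Q[x] the ideal (g) consists of all multiples of g, so f ∈ (g) iff g | f, i.e. iff the remainder of f on division by g is 0. Divide f by g (g is monic, so eliminate the leading term of the running remainder at each step):
  leading term 3·x^3: subtract (3·x^2)·g(x) = 3·x^3 + 9·x^2, leaving -2·x^2 - 3·x + 9
  leading term -2·x^2: subtract (-2·x)·g(x) = -2·x^2 - 6·x, leaving 3·x + 9
  leading term 3·x: subtract (3)·g(x) = 3·x + 9, leaving 0
The remainder is 0, so f(x) = g(x) · h(x) with h(x) = 3·x^2 - 2·x + 3. Hence g | f, i.e. f ∈ (g).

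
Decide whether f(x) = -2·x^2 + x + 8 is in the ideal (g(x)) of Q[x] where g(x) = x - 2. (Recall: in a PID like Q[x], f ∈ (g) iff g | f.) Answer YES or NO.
In Q[x] the ideal (g) consists of all multiples of g, so f ∈ (g) iff g | f, i.e. iff the remainder of f on division by g is 0. Divide f by g (g is monic, so eliminate the leading term of the running remainder at each step):
  leading term -2·x^2: subtract (-2·x)·g(x) = -2·x^2 + 4·x, leaving 8 - 3·x
  leading term -3·x: subtract (-3)·g(x) = 6 - 3·x, leaving 2
The remainder r(x) = 2 ≠ 0 (and deg r < deg g), so g ∤ f, i.e. f ∉ (g).

Final answer: NO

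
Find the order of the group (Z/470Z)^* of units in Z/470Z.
(Z/470Z)^* consists of the classes a with gcd(a, 470) = 1, so its order is φ(470). φ is multiplicative, with φ(p^e) = p^e − p^(e−1). Factorise 470 = 2 · 5 · 47. Then
  φ(470) = (2 − 1) · (5 − 1) · (47 − 1) = 1 · 4 · 46 = 184.
Thus |(Z/470Z)^*| = 184.

Final answer: |(Z/470Z)^*| = 184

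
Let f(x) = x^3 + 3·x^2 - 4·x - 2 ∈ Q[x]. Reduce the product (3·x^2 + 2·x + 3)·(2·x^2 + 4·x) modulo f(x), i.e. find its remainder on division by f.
a · b ≡ 44·x^2 + 16·x - 4 (mod f(x))

First multiply in Q[x] without reducing: a · b = 6·x^4 + 16·x^3 + 14·x^2 + 12·x. Now divide by f(x) = x^3 + 3·x^2 - 4·x - 2, eliminating the leading term at each step:
  leading term 6·x^4: subtract (6·x)·f(x) = 6·x^4 + 18·x^3 - 24·x^2 - 12·x, leaving -2·x^3 + 38·x^2 + 24·x
  leading term -2·x^3: subtract (-2)·f(x) = -2·x^3 - 6·x^2 + 8·x + 4, leaving 44·x^2 + 16·x - 4
The degree is now < 3, so this is the remainder. Hence a · b ≡ 44·x^2 + 16·x - 4 in Q[x]/(f).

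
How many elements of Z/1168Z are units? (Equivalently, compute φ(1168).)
Z/1168Z has φ(1168) = 576 units

An element a ∈ Z/1168Z is a unit iff gcd(a, 1168) = 1, so the number of units is φ(1168). φ is multiplicative, with φ(p^e) = p^e − p^(e−1). Factorise 1168 = 2^4 · 73. Then
  φ(1168) = (2^4 − 2^3) · (73 − 1) = 8 · 72 = 576.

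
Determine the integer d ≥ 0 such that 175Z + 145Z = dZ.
In the PID Z, (a, b) is generated by gcd(a, b). Compute gcd(175, 145) with the extended Euclidean algorithm, tracking rows (r, s, t) with s·175 + t·145 = r:
  row A: (175, 1, 0)   [1·175 + 0·145 = 175]
  row B: (145, 0, 1)   [0·175 + 1·145 = 145]
  175 = 1·145 + 30   → row C = row A − 1·row B = (30, 1, −1)   [check: 1·175 − 1·145 = 30]
  145 = 4·30 + 25   → row D = row B − 4·row C = (25, −4, 5)   [check: −4·175 + 5·145 = 25]
  30 = 1·25 + 5   → row E = row C − 1·row D = (5, 5, −6)   [check: 5·175 − 6·145 = 5]
  25 = 5·5 + 0   → remainder 0, stop. gcd = 5 (last nonzero row E).
So gcd(175, 145) = 5, with Bézout identity 5·175 − 6·145 = 5. Containment (⊇): the Bézout identity exhibits 5 as an element of (175, 145), giving (5) ⊆ (175, 145). Containment (⊆): since 5 | 175 and 5 | 145 (175 = 5·35, 145 = 5·29), every Z-linear combination of 175 and 145 is divisible by 5, so (175, 145) ⊆ (5). Therefore (175, 145) = (5), d = 5.

Final answer: (175, 145) = (5); d = 5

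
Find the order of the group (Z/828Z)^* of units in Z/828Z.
|(Z/828Z)^*| = 264

(Z/828Z)^* consists of the classes a with gcd(a, 828) = 1, so its order is φ(828). φ is multiplicative, with φ(p^e) = p^e − p^(e−1). Factorise 828 = 2^2 · 3^2 · 23. Then
  φ(828) = (2^2 − 2^1) · (3^2 − 3^1) · (23 − 1) = 2 · 6 · 22 = 264.
Thus |(Z/828Z)^*| = 264.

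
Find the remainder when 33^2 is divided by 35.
4

Use repeated squaring. Binary(2) = 10. Walk through the bits of the exponent 2 left-to-right: at each bit after the leading one, square the running value, then multiply by 33 if the bit is 1 (always reducing mod 35):
  bit 1 = 1 (leading): start with 33.
  bit 2 = 0: square 33^2 = 1089 ≡ 4 (mod 35).
Final value: 33^2 ≡ 4 (mod 35).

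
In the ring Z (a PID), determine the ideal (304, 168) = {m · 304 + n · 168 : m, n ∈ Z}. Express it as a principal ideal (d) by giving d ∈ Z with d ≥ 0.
(304, 168) = (8); d = 8

In the PID Z, (a, b) is generated by gcd(a, b). Compute gcd(304, 168) with the extended Euclidean algorithm, tracking rows (r, s, t) with s·304 + t·168 = r:
  row A: (304, 1, 0)   [1·304 + 0·168 = 304]
  row B: (168, 0, 1)   [0·304 + 1·168 = 168]
  304 = 1·168 + 136   → row C = row A − 1·row B = (136, 1, −1)   [check: 1·304 − 1·168 = 136]
  168 = 1·136 + 32   → row D = row B − 1·row C = (32, −1, 2)   [check: −1·304 + 2·168 = 32]
  136 = 4·32 + 8   → row E = row C − 4·row D = (8, 5, −9)   [check: 5·304 − 9·168 = 8]
  32 = 4·8 + 0   → remainder 0, stop. gcd = 8 (last nonzero row E).
So gcd(304, 168) = 8, with Bézout identity 5·304 − 9·168 = 8. Containment (⊇): the Bézout identity exhibits 8 as an element of (304, 168), giving (8) ⊆ (304, 168). Containment (⊆): since 8 | 304 and 8 | 168 (304 = 8·38, 168 = 8·21), every Z-linear combination of 304 and 168 is divisible by 8, so (304, 168) ⊆ (8). Therefore (304, 168) = (8), d = 8.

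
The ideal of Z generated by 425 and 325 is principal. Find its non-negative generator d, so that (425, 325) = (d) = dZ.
In the PID Z, (a, b) is generated by gcd(a, b). Compute gcd(425, 325) with the extended Euclidean algorithm, tracking rows (r, s, t) with s·425 + t·325 = r:
  row A: (425, 1, 0)   [1·425 + 0·325 = 425]
  row B: (325, 0, 1)   [0·425 + 1·325 = 325]
  425 = 1·325 + 100   → row C = row A − 1·row B = (100, 1, −1)   [check: 1·425 − 1·325 = 100]
  325 = 3·100 + 25   → row D = row B − 3·row C = (25, −3, 4)   [check: −3·425 + 4·325 = 25]
  100 = 4·25 + 0   → remainder 0, stop. gcd = 25 (last nonzero row D).
So gcd(425, 325) = 25, with Bézout identity −3·425 + 4·325 = 25. Containment (⊇): the Bézout identity exhibits 25 as an element of (425, 325), giving (25) ⊆ (425, 325). Containment (⊆): since 25 | 425 and 25 | 325 (425 = 25·17, 325 = 25·13), every Z-linear combination of 425 and 325 is divisible by 25, so (425, 325) ⊆ (25). Therefore (425, 325) = (25), d = 25.

Final answer: (425, 325) = (25); d = 25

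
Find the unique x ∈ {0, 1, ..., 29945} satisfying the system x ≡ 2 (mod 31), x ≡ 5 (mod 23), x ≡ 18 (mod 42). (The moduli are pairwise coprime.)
The moduli 31, 23, 42 are pairwise coprime, so by the CRT there is a unique solution mod 31·23·42 = 29946.
Solve by successive substitution. Start with x ≡ 2 (mod 31).
  Combine with x ≡ 5 (mod 23): write x = 2 + 31·t and require 2 + 31·t ≡ 5 (mod 23), i.e. 31·t ≡ 5 − 2 ≡ 3 (mod 23). Since 31^(−1) ≡ 3 (mod 23) (31 ≡ 8 (mod 23)), t ≡ 3·3 ≡ 9 (mod 23). So x ≡ 2 + 31·9 = 281 (mod 713).
  Combine with x ≡ 18 (mod 42): write x = 281 + 713·t and require 281 + 713·t ≡ 18 (mod 42), i.e. 713·t ≡ 18 − 281 ≡ 31 (mod 42). Since 713^(−1) ≡ 41 (mod 42) (713 ≡ 41 (mod 42)), t ≡ 41·31 ≡ 11 (mod 42). So x ≡ 281 + 713·11 = 8124 (mod 29946).
Unique solution in [0, 29946): x = 8124.

Final answer: x ≡ 8124 (mod 29946); the representative in [0, 29946) is 8124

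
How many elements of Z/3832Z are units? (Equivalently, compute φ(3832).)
An element a ∈ Z/3832Z is a unit iff gcd(a, 3832) = 1, so the number of units is φ(3832). φ is multiplicative, with φ(p^e) = p^e − p^(e−1). Factorise 3832 = 2^3 · 479. Then
  φ(3832) = (2^3 − 2^2) · (479 − 1) = 4 · 478 = 1912.

Final answer: Z/3832Z has φ(3832) = 1912 units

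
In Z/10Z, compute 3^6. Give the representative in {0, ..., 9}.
Use repeated squaring. Binary(6) = 110. Walk through the bits of the exponent 6 left-to-right: at each bit after the leading one, square the running value, then multiply by 3 if the bit is 1 (always reducing mod 10):
  bit 1 = 1 (leading): start with 3.
  bit 2 = 1: square 3^2 = 9; bit is 1, so multiply 9·3 = 27 ≡ 7 (mod 10).
  bit 3 = 0: square 7^2 = 49 ≡ 9 (mod 10).
Final value: 3^6 ≡ 9 (mod 10).

Final answer: 9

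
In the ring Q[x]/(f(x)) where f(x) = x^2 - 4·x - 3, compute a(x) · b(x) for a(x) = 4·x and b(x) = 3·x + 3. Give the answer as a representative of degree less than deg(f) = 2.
a · b ≡ 60·x + 36 (mod f(x))

First multiply in Q[x] without reducing: a · b = 12·x^2 + 12·x. Now divide by f(x) = x^2 - 4·x - 3, eliminating the leading term at each step:
  leading term 12·x^2: subtract (12)·f(x) = 12·x^2 - 48·x - 36, leaving 60·x + 36
The degree is now < 2, so this is the remainder. Hence a · b ≡ 60·x + 36 in Q[x]/(f).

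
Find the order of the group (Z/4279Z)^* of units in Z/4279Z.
(Z/4279Z)^* consists of the classes a with gcd(a, 4279) = 1, so its order is φ(4279). φ is multiplicative, with φ(p^e) = p^e − p^(e−1). Factorise 4279 = 11 · 389. Then
  φ(4279) = (11 − 1) · (389 − 1) = 10 · 388 = 3880.
Thus |(Z/4279Z)^*| = 3880.

Final answer: |(Z/4279Z)^*| = 3880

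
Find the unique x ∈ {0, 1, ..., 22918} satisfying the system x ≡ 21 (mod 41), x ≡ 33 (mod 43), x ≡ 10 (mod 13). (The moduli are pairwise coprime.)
The moduli 41, 43, 13 are pairwise coprime, so by the CRT there is a unique solution mod 41·43·13 = 22919.
Solve by successive substitution. Start with x ≡ 21 (mod 41).
  Combine with x ≡ 33 (mod 43): write x = 21 + 41·t and require 21 + 41·t ≡ 33 (mod 43), i.e. 41·t ≡ 33 − 21 ≡ 12 (mod 43). Since 41^(−1) ≡ 21 (mod 43), t ≡ 21·12 ≡ 37 (mod 43). So x ≡ 21 + 41·37 = 1538 (mod 1763).
  Combine with x ≡ 10 (mod 13): write x = 1538 + 1763·t and require 1538 + 1763·t ≡ 10 (mod 13), i.e. 1763·t ≡ 10 − 1538 ≡ 6 (mod 13). Since 1763^(−1) ≡ 5 (mod 13) (1763 ≡ 8 (mod 13)), t ≡ 5·6 ≡ 4 (mod 13). So x ≡ 1538 + 1763·4 = 8590 (mod 22919).
Unique solution in [0, 22919): x = 8590.

Final answer: x ≡ 8590 (mod 22919); the representative in [0, 22919) is 8590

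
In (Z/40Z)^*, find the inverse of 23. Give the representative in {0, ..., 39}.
23^(−1) ≡ 7 (mod 40)

Apply the extended Euclidean algorithm to (40, 23), tracking rows (r, s, t) with s·40 + t·23 = r. Each division r_prev = q·r_cur + r_new produces the new row as (previous row) − q·(current row):
  row A: (40, 1, 0)   [1·40 + 0·23 = 40]
  row B: (23, 0, 1)   [0·40 + 1·23 = 23]
  40 = 1·23 + 17   → row C = row A − 1·row B = (17, 1, −1)   [check: 1·40 − 1·23 = 17]
  23 = 1·17 + 6   → row D = row B − 1·row C = (6, −1, 2)   [check: −1·40 + 2·23 = 6]
  17 = 2·6 + 5   → row E = row C − 2·row D = (5, 3, −5)   [check: 3·40 − 5·23 = 5]
  6 = 1·5 + 1   → row F = row D − 1·row E = (1, −4, 7)   [check: −4·40 + 7·23 = 1]
  5 = 5·1 + 0   → remainder 0, stop. gcd = 1 (last nonzero row F).
The gcd is 1, so 23 is invertible mod 40. The last nonzero row gives −4·40 + 7·23 = 1, so t = 7. So 23^(−1) ≡ 7 (mod 40). Verify: 23 · 7 = 161 ≡ 1 (mod 40). ✓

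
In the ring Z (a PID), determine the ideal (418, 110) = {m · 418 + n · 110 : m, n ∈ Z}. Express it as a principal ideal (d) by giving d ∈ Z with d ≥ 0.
In the PID Z, (a, b) is generated by gcd(a, b). Compute gcd(418, 110) with the extended Euclidean algorithm, tracking rows (r, s, t) with s·418 + t·110 = r:
  row A: (418, 1, 0)   [1·418 + 0·110 = 418]
  row B: (110, 0, 1)   [0·418 + 1·110 = 110]
  418 = 3·110 + 88   → row C = row A − 3·row B = (88, 1, −3)   [check: 1·418 − 3·110 = 88]
  110 = 1·88 + 22   → row D = row B − 1·row C = (22, −1, 4)   [check: −1·418 + 4·110 = 22]
  88 = 4·22 + 0   → remainder 0, stop. gcd = 22 (last nonzero row D).
So gcd(418, 110) = 22, with Bézout identity −1·418 + 4·110 = 22. Containment (⊇): the Bézout identity exhibits 22 as an element of (418, 110), giving (22) ⊆ (418, 110). Containment (⊆): since 22 | 418 and 22 | 110 (418 = 22·19, 110 = 22·5), every Z-linear combination of 418 and 110 is divisible by 22, so (418, 110) ⊆ (22). Therefore (418, 110) = (22), d = 22.

Final answer: (418, 110) = (22); d = 22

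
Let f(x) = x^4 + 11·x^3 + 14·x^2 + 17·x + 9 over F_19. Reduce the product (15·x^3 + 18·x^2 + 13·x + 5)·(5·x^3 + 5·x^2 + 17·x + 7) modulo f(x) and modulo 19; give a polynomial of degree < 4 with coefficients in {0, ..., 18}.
a · b ≡ 18·x^3 + 13·x^2 + 14·x + 1 (mod f(x))

Multiply as integer polynomials: a · b = 75·x^6 + 165·x^5 + 410·x^4 + 501·x^3 + 372·x^2 + 176·x + 35. Reducing coefficients mod 19: a · b ≡ 18·x^6 + 13·x^5 + 11·x^4 + 7·x^3 + 11·x^2 + 5·x + 16. Now divide by f(x) = x^4 + 11·x^3 + 14·x^2 + 17·x + 9 in F_19[x], eliminating the leading term at each step:
  leading term 18·x^6: subtract (18·x^2)·f(x) = 18·x^6 + 8·x^5 + 5·x^4 + 2·x^3 + 10·x^2, leaving 5·x^5 + 6·x^4 + 5·x^3 + x^2 + 5·x + 16 (coefficients mod 19)
  leading term 5·x^5: subtract (5·x)·f(x) = 5·x^5 + 17·x^4 + 13·x^3 + 9·x^2 + 7·x, leaving 8·x^4 + 11·x^3 + 11·x^2 + 17·x + 16 (coefficients mod 19)
  leading term 8·x^4: subtract (8)·f(x) = 8·x^4 + 12·x^3 + 17·x^2 + 3·x + 15, leaving 18·x^3 + 13·x^2 + 14·x + 1 (coefficients mod 19)
The degree is now < 4, so this is the remainder. Hence a · b ≡ 18·x^3 + 13·x^2 + 14·x + 1 in F_19[x]/(f).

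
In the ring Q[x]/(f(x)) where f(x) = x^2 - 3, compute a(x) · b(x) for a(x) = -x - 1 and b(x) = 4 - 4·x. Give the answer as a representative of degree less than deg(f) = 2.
First multiply in Q[x] without reducing: a · b = 4·x^2 - 4. Now divide by f(x) = x^2 - 3, eliminating the leading term at each step:
  leading term 4·x^2: subtract (4)·f(x) = 4·x^2 - 12, leaving 8
The degree is now < 2, so this is the remainder. Hence a · b ≡ 8 in Q[x]/(f).

Final answer: a · b ≡ 8 (mod f(x))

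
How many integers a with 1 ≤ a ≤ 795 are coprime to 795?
The number of a ∈ {1, ..., 795} with gcd(a, 795) = 1 is by definition Euler's totient φ(795). φ is multiplicative, with φ(p^e) = p^e − p^(e−1). Factorise 795 = 3 · 5 · 53. Then
  φ(795) = (3 − 1) · (5 − 1) · (53 − 1) = 2 · 4 · 52 = 416.
So there are 416 such integers.

Final answer: 416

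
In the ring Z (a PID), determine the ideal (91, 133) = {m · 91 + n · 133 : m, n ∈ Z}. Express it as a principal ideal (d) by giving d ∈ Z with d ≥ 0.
(91, 133) = (7); d = 7

In the PID Z, (a, b) is generated by gcd(a, b). Compute gcd(133, 91) with the extended Euclidean algorithm, tracking rows (r, s, t) with s·133 + t·91 = r:
  row A: (133, 1, 0)   [1·133 + 0·91 = 133]
  row B: (91, 0, 1)   [0·133 + 1·91 = 91]
  133 = 1·91 + 42   → row C = row A − 1·row B = (42, 1, −1)   [check: 1·133 − 1·91 = 42]
  91 = 2·42 + 7   → row D = row B − 2·row C = (7, −2, 3)   [check: −2·133 + 3·91 = 7]
  42 = 6·7 + 0   → remainder 0, stop. gcd = 7 (last nonzero row D).
So gcd(91, 133) = 7, with Bézout identity −2·133 + 3·91 = 7. Containment (⊇): the Bézout identity exhibits 7 as an element of (91, 133), giving (7) ⊆ (91, 133). Containment (⊆): since 7 | 91 and 7 | 133 (91 = 7·13, 133 = 7·19), every Z-linear combination of 91 and 133 is divisible by 7, so (91, 133) ⊆ (7). Therefore (91, 133) = (7), d = 7.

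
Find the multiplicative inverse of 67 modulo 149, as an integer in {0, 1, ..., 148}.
67^(−1) ≡ 129 (mod 149)

Apply the extended Euclidean algorithm to (149, 67), tracking rows (r, s, t) with s·149 + t·67 = r. Each division r_prev = q·r_cur + r_new produces the new row as (previous row) − q·(current row):
  row A: (149, 1, 0)   [1·149 + 0·67 = 149]
  row B: (67, 0, 1)   [0·149 + 1·67 = 67]
  149 = 2·67 + 15   → row C = row A − 2·row B = (15, 1, −2)   [check: 1·149 − 2·67 = 15]
  67 = 4·15 + 7   → row D = row B − 4·row C = (7, −4, 9)   [check: −4·149 + 9·67 = 7]
  15 = 2·7 + 1   → row E = row C − 2·row D = (1, 9, −20)   [check: 9·149 − 20·67 = 1]
  7 = 7·1 + 0   → remainder 0, stop. gcd = 1 (last nonzero row E).
The gcd is 1, so 67 is invertible mod 149. The last nonzero row gives 9·149 − 20·67 = 1, so t = −20. So 67^(−1) ≡ −20 ≡ 129 (mod 149). Verify: 67 · 129 = 8643 ≡ 1 (mod 149). ✓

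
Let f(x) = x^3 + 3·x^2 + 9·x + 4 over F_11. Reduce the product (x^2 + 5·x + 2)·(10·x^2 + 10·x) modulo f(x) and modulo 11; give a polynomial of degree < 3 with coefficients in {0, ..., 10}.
a · b ≡ 7·x + 1 (mod f(x))

Multiply as integer polynomials: a · b = 10·x^4 + 60·x^3 + 70·x^2 + 20·x. Reducing coefficients mod 11: a · b ≡ 10·x^4 + 5·x^3 + 4·x^2 + 9·x. Now divide by f(x) = x^3 + 3·x^2 + 9·x + 4 in F_11[x], eliminating the leading term at each step:
  leading term 10·x^4: subtract (10·x)·f(x) = 10·x^4 + 8·x^3 + 2·x^2 + 7·x, leaving 8·x^3 + 2·x^2 + 2·x (coefficients mod 11)
  leading term 8·x^3: subtract (8)·f(x) = 8·x^3 + 2·x^2 + 6·x + 10, leaving 7·x + 1 (coefficients mod 11)
The degree is now < 3, so this is the remainder. Hence a · b ≡ 7·x + 1 in F_11[x]/(f).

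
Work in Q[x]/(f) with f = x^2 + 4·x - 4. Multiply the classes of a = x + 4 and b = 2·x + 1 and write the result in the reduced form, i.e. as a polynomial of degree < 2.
First multiply in Q[x] without reducing: a · b = 2·x^2 + 9·x + 4. Now divide by f(x) = x^2 + 4·x - 4, eliminating the leading term at each step:
  leading term 2·x^2: subtract (2)·f(x) = 2·x^2 + 8·x - 8, leaving x + 12
The degree is now < 2, so this is the remainder. Hence a · b ≡ x + 12 in Q[x]/(f).

Final answer: a · b ≡ x + 12 (mod f(x))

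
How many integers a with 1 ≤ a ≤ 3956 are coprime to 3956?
The number of a ∈ {1, ..., 3956} with gcd(a, 3956) = 1 is by definition Euler's totient φ(3956). φ is multiplicative, with φ(p^e) = p^e − p^(e−1). Factorise 3956 = 2^2 · 23 · 43. Then
  φ(3956) = (2^2 − 2^1) · (23 − 1) · (43 − 1) = 2 · 22 · 42 = 1848.
So there are 1848 such integers.

Final answer: 1848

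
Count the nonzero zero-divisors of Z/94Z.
In Z/94Z each nonzero element is either a unit (gcd with 94 is 1) or a zero-divisor (gcd > 1). The number of units is φ(94): factorise 94 = 2 · 47, so φ(94) = (2 − 1) · (47 − 1) = 1 · 46 = 46. The nonzero elements number 94 − 1 = 93. Hence the nonzero zero-divisors number 93 − 46 = 47.

Final answer: Z/94Z has 47 nonzero zero-divisors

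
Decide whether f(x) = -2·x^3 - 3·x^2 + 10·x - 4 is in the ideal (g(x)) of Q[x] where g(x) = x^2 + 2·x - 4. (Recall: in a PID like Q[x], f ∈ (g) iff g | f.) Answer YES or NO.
YES

In Q[x] the ideal (g) consists of all multiples of g, so f ∈ (g) iff g | f, i.e. iff the remainder of f on division by g is 0. Divide f by g (g is monic, so eliminate the leading term of the running remainder at each step):
  leading term -2·x^3: subtract (-2·x)·g(x) = -2·x^3 - 4·x^2 + 8·x, leaving x^2 + 2·x - 4
  leading term x^2: subtract (1)·g(x) = x^2 + 2·x - 4, leaving 0
The remainder is 0, so f(x) = g(x) · h(x) with h(x) = 1 - 2·x. Hence g | f, i.e. f ∈ (g).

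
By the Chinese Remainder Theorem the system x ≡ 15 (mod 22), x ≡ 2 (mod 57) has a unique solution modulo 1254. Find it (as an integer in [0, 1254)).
The moduli 22, 57 are pairwise coprime, so by the CRT there is a unique solution mod 22·57 = 1254.
Solve by successive substitution. Start with x ≡ 15 (mod 22).
  Combine with x ≡ 2 (mod 57): write x = 15 + 22·t and require 15 + 22·t ≡ 2 (mod 57), i.e. 22·t ≡ 2 − 15 ≡ 44 (mod 57). Since 22^(−1) ≡ 13 (mod 57), t ≡ 13·44 ≡ 2 (mod 57). So x ≡ 15 + 22·2 = 59 (mod 1254).
Unique solution in [0, 1254): x = 59.

Final answer: x ≡ 59 (mod 1254); the representative in [0, 1254) is 59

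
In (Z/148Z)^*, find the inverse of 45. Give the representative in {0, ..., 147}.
45^(−1) ≡ 125 (mod 148)

Apply the extended Euclidean algorithm to (148, 45), tracking rows (r, s, t) with s·148 + t·45 = r. Each division r_prev = q·r_cur + r_new produces the new row as (previous row) − q·(current row):
  row A: (148, 1, 0)   [1·148 + 0·45 = 148]
  row B: (45, 0, 1)   [0·148 + 1·45 = 45]
  148 = 3·45 + 13   → row C = row A − 3·row B = (13, 1, −3)   [check: 1·148 − 3·45 = 13]
  45 = 3·13 + 6   → row D = row B − 3·row C = (6, −3, 10)   [check: −3·148 + 10·45 = 6]
  13 = 2·6 + 1   → row E = row C − 2·row D = (1, 7, −23)   [check: 7·148 − 23·45 = 1]
  6 = 6·1 + 0   → remainder 0, stop. gcd = 1 (last nonzero row E).
The gcd is 1, so 45 is invertible mod 148. The last nonzero row gives 7·148 − 23·45 = 1, so t = −23. So 45^(−1) ≡ −23 ≡ 125 (mod 148). Verify: 45 · 125 = 5625 ≡ 1 (mod 148). ✓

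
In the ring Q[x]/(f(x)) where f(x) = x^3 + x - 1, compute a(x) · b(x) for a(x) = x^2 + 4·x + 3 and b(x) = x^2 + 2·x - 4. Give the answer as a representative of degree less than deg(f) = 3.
First multiply in Q[x] without reducing: a · b = x^4 + 6·x^3 + 7·x^2 - 10·x - 12. Now divide by f(x) = x^3 + x - 1, eliminating the leading term at each step:
  leading term x^4: subtract (x)·f(x) = x^4 + x^2 - x, leaving 6·x^3 + 6·x^2 - 9·x - 12
  leading term 6·x^3: subtract (6)·f(x) = 6·x^3 + 6·x - 6, leaving 6·x^2 - 15·x - 6
The degree is now < 3, so this is the remainder. Hence a · b ≡ 6·x^2 - 15·x - 6 in Q[x]/(f).

Final answer: a · b ≡ 6·x^2 - 15·x - 6 (mod f(x))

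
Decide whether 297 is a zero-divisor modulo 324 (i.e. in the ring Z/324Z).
gcd(297, 324) = 27 > 1, so 297 is not a unit in Z/324Z. In Z/nZ every nonzero non-unit is a zero-divisor: explicitly, take b = 324/gcd = 12 ≠ 0 (mod 324); then 297·12 = 3564 = 11·324, i.e. 297·12 ≡ 0 (mod 324). So 297 is a zero-divisor.

Final answer: YES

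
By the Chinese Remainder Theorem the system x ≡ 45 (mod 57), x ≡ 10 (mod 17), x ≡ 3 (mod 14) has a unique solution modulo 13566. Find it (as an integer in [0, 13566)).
The moduli 57, 17, 14 are pairwise coprime, so by the CRT there is a unique solution mod 57·17·14 = 13566.
Solve by successive substitution. Start with x ≡ 45 (mod 57).
  Combine with x ≡ 10 (mod 17): write x = 45 + 57·t and require 45 + 57·t ≡ 10 (mod 17), i.e. 57·t ≡ 10 − 45 ≡ 16 (mod 17). Since 57^(−1) ≡ 3 (mod 17) (57 ≡ 6 (mod 17)), t ≡ 3·16 ≡ 14 (mod 17). So x ≡ 45 + 57·14 = 843 (mod 969).
  Combine with x ≡ 3 (mod 14): write x = 843 + 969·t and require 843 + 969·t ≡ 3 (mod 14), i.e. 969·t ≡ 3 − 843 ≡ 0 (mod 14). Since 969^(−1) ≡ 5 (mod 14) (969 ≡ 3 (mod 14)), t ≡ 5·0 ≡ 0 (mod 14). So x ≡ 843 + 969·0 = 843 (mod 13566).
Unique solution in [0, 13566): x = 843.

Final answer: x ≡ 843 (mod 13566); the representative in [0, 13566) is 843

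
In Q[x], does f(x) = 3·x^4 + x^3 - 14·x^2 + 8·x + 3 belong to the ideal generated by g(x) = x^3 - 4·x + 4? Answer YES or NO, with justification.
NO

In Q[x] the ideal (g) consists of all multiples of g, so f ∈ (g) iff g | f, i.e. iff the remainder of f on division by g is 0. Divide f by g (g is monic, so eliminate the leading term of the running remainder at each step):
  leading term 3·x^4: subtract (3·x)·g(x) = 3·x^4 - 12·x^2 + 12·x, leaving x^3 - 2·x^2 - 4·x + 3
  leading term x^3: subtract (1)·g(x) = x^3 - 4·x + 4, leaving -2·x^2 - 1
The remainder r(x) = -2·x^2 - 1 ≠ 0 (and deg r < deg g), so g ∤ f, i.e. f ∉ (g).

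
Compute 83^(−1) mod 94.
Apply the extended Euclidean algorithm to (94, 83), tracking rows (r, s, t) with s·94 + t·83 = r. Each division r_prev = q·r_cur + r_new produces the new row as (previous row) − q·(current row):
  row A: (94, 1, 0)   [1·94 + 0·83 = 94]
  row B: (83, 0, 1)   [0·94 + 1·83 = 83]
  94 = 1·83 + 11   → row C = row A − 1·row B = (11, 1, −1)   [check: 1·94 − 1·83 = 11]
  83 = 7·11 + 6   → row D = row B − 7·row C = (6, −7, 8)   [check: −7·94 + 8·83 = 6]
  11 = 1·6 + 5   → row E = row C − 1·row D = (5, 8, −9)   [check: 8·94 − 9·83 = 5]
  6 = 1·5 + 1   → row F = row D − 1·row E = (1, −15, 17)   [check: −15·94 + 17·83 = 1]
  5 = 5·1 + 0   → remainder 0, stop. gcd = 1 (last nonzero row F).
The gcd is 1, so 83 is invertible mod 94. The last nonzero row gives −15·94 + 17·83 = 1, so t = 17. So 83^(−1) ≡ 17 (mod 94). Verify: 83 · 17 = 1411 ≡ 1 (mod 94). ✓

Final answer: 83^(−1) ≡ 17 (mod 94)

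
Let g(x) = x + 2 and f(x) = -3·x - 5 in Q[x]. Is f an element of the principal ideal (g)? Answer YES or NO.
In Q[x] the ideal (g) consists of all multiples of g, so f ∈ (g) iff g | f, i.e. iff the remainder of f on division by g is 0. Divide f by g (g is monic, so eliminate the leading term of the running remainder at each step):
  leading term -3·x: subtract (-3)·g(x) = -3·x - 6, leaving 1
The remainder r(x) = 1 ≠ 0 (and deg r < deg g), so g ∤ f, i.e. f ∉ (g).

Final answer: NO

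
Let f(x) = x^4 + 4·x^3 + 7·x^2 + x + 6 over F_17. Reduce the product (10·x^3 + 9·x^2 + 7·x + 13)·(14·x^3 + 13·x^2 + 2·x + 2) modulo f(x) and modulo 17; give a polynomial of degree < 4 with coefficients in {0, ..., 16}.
a · b ≡ 7·x^3 + 6·x^2 + 16·x + 5 (mod f(x))

Multiply as integer polynomials: a · b = 140·x^6 + 256·x^5 + 235·x^4 + 311·x^3 + 201·x^2 + 40·x + 26. Reducing coefficients mod 17: a · b ≡ 4·x^6 + x^5 + 14·x^4 + 5·x^3 + 14·x^2 + 6·x + 9. Now divide by f(x) = x^4 + 4·x^3 + 7·x^2 + x + 6 in F_17[x], eliminating the leading term at each step:
  leading term 4·x^6: subtract (4·x^2)·f(x) = 4·x^6 + 16·x^5 + 11·x^4 + 4·x^3 + 7·x^2, leaving 2·x^5 + 3·x^4 + x^3 + 7·x^2 + 6·x + 9 (coefficients mod 17)
  leading term 2·x^5: subtract (2·x)·f(x) = 2·x^5 + 8·x^4 + 14·x^3 + 2·x^2 + 12·x, leaving 12·x^4 + 4·x^3 + 5·x^2 + 11·x + 9 (coefficients mod 17)
  leading term 12·x^4: subtract (12)·f(x) = 12·x^4 + 14·x^3 + 16·x^2 + 12·x + 4, leaving 7·x^3 + 6·x^2 + 16·x + 5 (coefficients mod 17)
The degree is now < 4, so this is the remainder. Hence a · b ≡ 7·x^3 + 6·x^2 + 16·x + 5 in F_17[x]/(f).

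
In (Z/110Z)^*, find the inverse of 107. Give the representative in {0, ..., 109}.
Apply the extended Euclidean algorithm to (110, 107), tracking rows (r, s, t) with s·110 + t·107 = r. Each division r_prev = q·r_cur + r_new produces the new row as (previous row) − q·(current row):
  row A: (110, 1, 0)   [1·110 + 0·107 = 110]
  row B: (107, 0, 1)   [0·110 + 1·107 = 107]
  110 = 1·107 + 3   → row C = row A − 1·row B = (3, 1, −1)   [check: 1·110 − 1·107 = 3]
  107 = 35·3 + 2   → row D = row B − 35·row C = (2, −35, 36)   [check: −35·110 + 36·107 = 2]
  3 = 1·2 + 1   → row E = row C − 1·row D = (1, 36, −37)   [check: 36·110 − 37·107 = 1]
  2 = 2·1 + 0   → remainder 0, stop. gcd = 1 (last nonzero row E).
The gcd is 1, so 107 is invertible mod 110. The last nonzero row gives 36·110 − 37·107 = 1, so t = −37. So 107^(−1) ≡ −37 ≡ 73 (mod 110). Verify: 107 · 73 = 7811 ≡ 1 (mod 110). ✓

Final answer: 107^(−1) ≡ 73 (mod 110)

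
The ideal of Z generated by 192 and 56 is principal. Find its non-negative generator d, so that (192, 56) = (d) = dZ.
(192, 56) = (8); d = 8

In the PID Z, (a, b) is generated by gcd(a, b). Compute gcd(192, 56) with the extended Euclidean algorithm, tracking rows (r, s, t) with s·192 + t·56 = r:
  row A: (192, 1, 0)   [1·192 + 0·56 = 192]
  row B: (56, 0, 1)   [0·192 + 1·56 = 56]
  192 = 3·56 + 24   → row C = row A − 3·row B = (24, 1, −3)   [check: 1·192 − 3·56 = 24]
  56 = 2·24 + 8   → row D = row B − 2·row C = (8, −2, 7)   [check: −2·192 + 7·56 = 8]
  24 = 3·8 + 0   → remainder 0, stop. gcd = 8 (last nonzero row D).
So gcd(192, 56) = 8, with Bézout identity −2·192 + 7·56 = 8. Containment (⊇): the Bézout identity exhibits 8 as an element of (192, 56), giving (8) ⊆ (192, 56). Containment (⊆): since 8 | 192 and 8 | 56 (192 = 8·24, 56 = 8·7), every Z-linear combination of 192 and 56 is divisible by 8, so (192, 56) ⊆ (8). Therefore (192, 56) = (8), d = 8.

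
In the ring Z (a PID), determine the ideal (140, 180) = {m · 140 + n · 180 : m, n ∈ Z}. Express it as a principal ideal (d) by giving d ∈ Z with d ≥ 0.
(140, 180) = (20); d = 20

In the PID Z, (a, b) is generated by gcd(a, b). Compute gcd(180, 140) with the extended Euclidean algorithm, tracking rows (r, s, t) with s·180 + t·140 = r:
  row A: (180, 1, 0)   [1·180 + 0·140 = 180]
  row B: (140, 0, 1)   [0·180 + 1·140 = 140]
  180 = 1·140 + 40   → row C = row A − 1·row B = (40, 1, −1)   [check: 1·180 − 1·140 = 40]
  140 = 3·40 + 20   → row D = row B − 3·row C = (20, −3, 4)   [check: −3·180 + 4·140 = 20]
  40 = 2·20 + 0   → remainder 0, stop. gcd = 20 (last nonzero row D).
So gcd(140, 180) = 20, with Bézout identity −3·180 + 4·140 = 20. Containment (⊇): the Bézout identity exhibits 20 as an element of (140, 180), giving (20) ⊆ (140, 180). Containment (⊆): since 20 | 140 and 20 | 180 (140 = 20·7, 180 = 20·9), every Z-linear combination of 140 and 180 is divisible by 20, so (140, 180) ⊆ (20). Therefore (140, 180) = (20), d = 20.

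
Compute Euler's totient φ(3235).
φ(3235) = 2584

φ is multiplicative, with φ(p^e) = p^e − p^(e−1). Factorise 3235 = 5 · 647. Then
  φ(3235) = (5 − 1) · (647 − 1) = 4 · 646 = 2584.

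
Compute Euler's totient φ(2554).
φ is multiplicative, with φ(p^e) = p^e − p^(e−1). Factorise 2554 = 2 · 1277. Then
  φ(2554) = (2 − 1) · (1277 − 1) = 1 · 1276 = 1276.

Final answer: φ(2554) = 1276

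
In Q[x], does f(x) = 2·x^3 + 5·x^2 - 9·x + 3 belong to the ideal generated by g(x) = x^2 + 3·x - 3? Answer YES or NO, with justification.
YES

In Q[x] the ideal (g) consists of all multiples of g, so f ∈ (g) iff g | f, i.e. iff the remainder of f on division by g is 0. Divide f by g (g is monic, so eliminate the leading term of the running remainder at each step):
  leading term 2·x^3: subtract (2·x)·g(x) = 2·x^3 + 6·x^2 - 6·x, leaving -x^2 - 3·x + 3
  leading term -x^2: subtract (-1)·g(x) = -x^2 - 3·x + 3, leaving 0
The remainder is 0, so f(x) = g(x) · h(x) with h(x) = 2·x - 1. Hence g | f, i.e. f ∈ (g).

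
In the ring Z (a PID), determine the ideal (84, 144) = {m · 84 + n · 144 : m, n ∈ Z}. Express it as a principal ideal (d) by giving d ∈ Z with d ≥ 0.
(84, 144) = (12); d = 12

In the PID Z, (a, b) is generated by gcd(a, b). Compute gcd(144, 84) with the extended Euclidean algorithm, tracking rows (r, s, t) with s·144 + t·84 = r:
  row A: (144, 1, 0)   [1·144 + 0·84 = 144]
  row B: (84, 0, 1)   [0·144 + 1·84 = 84]
  144 = 1·84 + 60   → row C = row A − 1·row B = (60, 1, −1)   [check: 1·144 − 1·84 = 60]
  84 = 1·60 + 24   → row D = row B − 1·row C = (24, −1, 2)   [check: −1·144 + 2·84 = 24]
  60 = 2·24 + 12   → row E = row C − 2·row D = (12, 3, −5)   [check: 3·144 − 5·84 = 12]
  24 = 2·12 + 0   → remainder 0, stop. gcd = 12 (last nonzero row E).
So gcd(84, 144) = 12, with Bézout identity 3·144 − 5·84 = 12. Containment (⊇): the Bézout identity exhibits 12 as an element of (84, 144), giving (12) ⊆ (84, 144). Containment (⊆): since 12 | 84 and 12 | 144 (84 = 12·7, 144 = 12·12), every Z-linear combination of 84 and 144 is divisible by 12, so (84, 144) ⊆ (12). Therefore (84, 144) = (12), d = 12.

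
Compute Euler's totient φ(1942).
φ is multiplicative, with φ(p^e) = p^e − p^(e−1). Factorise 1942 = 2 · 971. Then
  φ(1942) = (2 − 1) · (971 − 1) = 1 · 970 = 970.

Final answer: φ(1942) = 970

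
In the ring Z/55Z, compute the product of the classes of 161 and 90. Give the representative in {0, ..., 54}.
25

Reduce the factors first: 161 ≡ 51, 90 ≡ 35 (mod 55), so 161 · 90 ≡ 51 · 35 (mod 55). 51 · 35 = 1785. Dividing by 55: 1785 = 32·55 + 25. So (161 · 90) mod 55 = 25.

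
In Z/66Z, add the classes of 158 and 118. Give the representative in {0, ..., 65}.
Reduce the summands first: 158 ≡ 26, 118 ≡ 52 (mod 66), so 158 + 118 ≡ 26 + 52 (mod 66). 26 + 52 = 78; 78 = 1·66 + 12, so (158 + 118) mod 66 = 12.

Final answer: 12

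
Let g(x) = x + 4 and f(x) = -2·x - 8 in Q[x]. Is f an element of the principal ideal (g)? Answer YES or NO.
YES

In Q[x] the ideal (g) consists of all multiples of g, so f ∈ (g) iff g | f, i.e. iff the remainder of f on division by g is 0. Divide f by g (g is monic, so eliminate the leading term of the running remainder at each step):
  leading term -2·x: subtract (-2)·g(x) = -2·x - 8, leaving 0
The remainder is 0, so f(x) = g(x) · h(x) with h(x) = -2. Hence g | f, i.e. f ∈ (g).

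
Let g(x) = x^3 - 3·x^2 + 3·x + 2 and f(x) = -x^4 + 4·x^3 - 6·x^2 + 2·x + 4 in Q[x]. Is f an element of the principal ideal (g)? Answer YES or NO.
NO

In Q[x] the ideal (g) consists of all multiples of g, so f ∈ (g) iff g | f, i.e. iff the remainder of f on division by g is 0. Divide f by g (g is monic, so eliminate the leading term of the running remainder at each step):
  leading term -x^4: subtract (-x)·g(x) = -x^4 + 3·x^3 - 3·x^2 - 2·x, leaving x^3 - 3·x^2 + 4·x + 4
  leading term x^3: subtract (1)·g(x) = x^3 - 3·x^2 + 3·x + 2, leaving x + 2
The remainder r(x) = x + 2 ≠ 0 (and deg r < deg g), so g ∤ f, i.e. f ∉ (g).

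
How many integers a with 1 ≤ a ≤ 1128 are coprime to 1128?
The number of a ∈ {1, ..., 1128} with gcd(a, 1128) = 1 is by definition Euler's totient φ(1128). φ is multiplicative, with φ(p^e) = p^e − p^(e−1). Factorise 1128 = 2^3 · 3 · 47. Then
  φ(1128) = (2^3 − 2^2) · (3 − 1) · (47 − 1) = 4 · 2 · 46 = 368.
So there are 368 such integers.

Final answer: 368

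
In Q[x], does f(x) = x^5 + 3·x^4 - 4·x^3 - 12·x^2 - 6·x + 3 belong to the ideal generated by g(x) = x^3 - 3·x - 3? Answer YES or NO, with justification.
YES

In Q[x] the ideal (g) consists of all multiples of g, so f ∈ (g) iff g | f, i.e. iff the remainder of f on division by g is 0. Divide f by g (g is monic, so eliminate the leading term of the running remainder at each step):
  leading term x^5: subtract (x^2)·g(x) = x^5 - 3·x^3 - 3·x^2, leaving 3·x^4 - x^3 - 9·x^2 - 6·x + 3
  leading term 3·x^4: subtract (3·x)·g(x) = 3·x^4 - 9·x^2 - 9·x, leaving -x^3 + 3·x + 3
  leading term -x^3: subtract (-1)·g(x) = -x^3 + 3·x + 3, leaving 0
The remainder is 0, so f(x) = g(x) · h(x) with h(x) = x^2 + 3·x - 1. Hence g | f, i.e. f ∈ (g).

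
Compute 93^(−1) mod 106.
Apply the extended Euclidean algorithm to (106, 93), tracking rows (r, s, t) with s·106 + t·93 = r. Each division r_prev = q·r_cur + r_new produces the new row as (previous row) − q·(current row):
  row A: (106, 1, 0)   [1·106 + 0·93 = 106]
  row B: (93, 0, 1)   [0·106 + 1·93 = 93]
  106 = 1·93 + 13   → row C = row A − 1·row B = (13, 1, −1)   [check: 1·106 − 1·93 = 13]
  93 = 7·13 + 2   → row D = row B − 7·row C = (2, −7, 8)   [check: −7·106 + 8·93 = 2]
  13 = 6·2 + 1   → row E = row C − 6·row D = (1, 43, −49)   [check: 43·106 − 49·93 = 1]
  2 = 2·1 + 0   → remainder 0, stop. gcd = 1 (last nonzero row E).
The gcd is 1, so 93 is invertible mod 106. The last nonzero row gives 43·106 − 49·93 = 1, so t = −49. So 93^(−1) ≡ −49 ≡ 57 (mod 106). Verify: 93 · 57 = 5301 ≡ 1 (mod 106). ✓

Final answer: 93^(−1) ≡ 57 (mod 106)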